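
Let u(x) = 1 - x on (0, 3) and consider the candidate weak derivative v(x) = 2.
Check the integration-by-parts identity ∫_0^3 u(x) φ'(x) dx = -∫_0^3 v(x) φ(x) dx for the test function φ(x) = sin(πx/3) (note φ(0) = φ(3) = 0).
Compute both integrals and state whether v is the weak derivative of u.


LHS = 6/π, RHS = -12/π. No, v is not the weak derivative of u.

u(x) = 1 - x, classical derivative u'(x) = -1.
φ(x) = sin(πx/3), so φ'(x) = π*cos(π*x/3)/3.
Note φ(0) = φ(3) = 0, so the boundary term u·φ vanishes.
LHS = ∫_0^3 u(x) φ'(x) dx = ∫_0^3 (-π*x*cos(π*x/3)/3 + π*cos(π*x/3)/3) dx. Term by term:
  ∫_0^3 π*cos(π*x/3)/3 dx = 0;  ∫_0^3 -π*x*cos(π*x/3)/3 dx = 6/π.
Sum: 0 + 6/π = 6/π.
So LHS = 6/π.
∫_0^3 v(x) φ(x) dx = ∫_0^3 (2*sin(π*x/3)) dx. Term by term:
  ∫_0^3 2*sin(π*x/3) dx = 12/π.
So RHS = -∫_0^3 v(x) φ(x) dx = -12/π.
LHS − RHS = 18/π ≠ 0, so the identity fails.
(For a valid weak derivative the identity must hold for EVERY test function, in particular this one. The failure shows v is NOT the weak derivative of u.)
Correct weak derivative would be u'(x) = -1.


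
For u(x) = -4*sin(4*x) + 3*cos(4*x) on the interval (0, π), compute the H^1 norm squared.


||u||_{H^1(0,π)}^2 = 425*π/2

u'(x) = -12*sin(4*x) - 16*cos(4*x).
Expand u² and (u')² and integrate term by term on (0, π), using: for integers n ≥ 1, ∫_0^π sin²(nx) dx = ∫_0^π cos²(nx) dx = π/2; for n ≠ n', ∫_0^π sin(nx)sin(n'x) dx = ∫_0^π cos(nx)cos(n'x) dx = 0; and by product-to-sum, ∫_0^π sin(nx)cos(n'x) dx = ½∫_0^π [sin((n+n')x) + sin((n−n')x)] dx, which is 0 when n+n' is even and 2n/(n²−n'²) when n+n' is odd (it need not vanish on (0, π)).
  u² squared terms: (-4)²·∫sin(4x)² dx = 16·π/2 = 8*π;  (3)²·∫cos(4x)² dx = 9·π/2 = 9*π/2.
  u² cross terms: 2·(-4)·(3)·∫sin(4x)·cos(4x) dx = -24·(0) = 0.
  So ∫_0^π u² dx = 8*π + 9*π/2 + 0 = 25*π/2.
  (u')² squared terms: (-16)²·∫cos(4x)² dx = 256·π/2 = 128*π;  (-12)²·∫sin(4x)² dx = 144·π/2 = 72*π.
  (u')² cross terms: 2·(-16)·(-12)·∫cos(4x)·sin(4x) dx = 384·(0) = 0.
  So ∫_0^π (u')² dx = 128*π + 72*π + 0 = 200*π.
||u||_{H^1}^2 = (25*π/2) + (200*π) = 425*π/2.


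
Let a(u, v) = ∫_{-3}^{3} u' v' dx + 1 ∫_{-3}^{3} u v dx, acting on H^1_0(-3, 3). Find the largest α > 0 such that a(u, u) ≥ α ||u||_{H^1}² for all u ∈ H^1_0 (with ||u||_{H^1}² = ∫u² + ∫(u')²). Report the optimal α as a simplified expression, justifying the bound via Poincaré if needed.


α = 1

Coercivity of a(·,·) on H^1_0(-3, 3) means a(u, u) ≥ α ||u||_{H^1}² for every u ∈ H^1_0.
The interval has length L = 6, and Poincaré/coercivity depend only on L. Here a(u, u) = ∫(u')² + (1)·∫u².
Here c = 1 ≥ 1, so a(u,u) = ∫(u')² + c∫u² ≥ ∫(u')² + ∫u² = ||u||_{H^1}², i.e. α = 1 works. No larger α is possible: a(u,u) ≥ α||u||_{H^1}² means (1−α)∫(u')² ≥ (α−c)∫u², and for the modes u_n = sin(nπ(x−x₀)/L) (x₀ the left endpoint) one has ∫u_n²/∫(u_n')² = (L/(nπ))² → 0, so a(u_n,u_n)/||u_n||_{H^1}² → 1. Hence the optimal constant is α = 1.
Therefore α = 1.


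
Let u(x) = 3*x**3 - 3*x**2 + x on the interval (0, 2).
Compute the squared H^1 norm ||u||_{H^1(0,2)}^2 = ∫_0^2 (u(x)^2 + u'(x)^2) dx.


||u||_{H^1}^2 = 26842/105

The H^1 norm (squared) on an interval (0, L) is
  ||u||_{H^1}^2 = ∫_0^L u(x)^2 dx + ∫_0^L u'(x)^2 dx.
Compute u'(x) = 9*x**2 - 6*x + 1.
Then u(x)^2 = 9*x**6 - 18*x**5 + 15*x**4 - 6*x**3 + x**2 and u'(x)^2 = 81*x**4 - 108*x**3 + 54*x**2 - 12*x + 1.
Integrate each monomial from 0 to 2 using ∫_0^2 c·x^n dx = c·2^(n+1)/(n+1):
  ∫_0^2 u(x)^2 dx = ∫_0^2 (9*x^6 - 18*x^5 + 15*x^4 - 6*x^3 + x^2) dx. Term by term:
    ∫_0^2 9*x^6 dx = 1152/7;  ∫_0^2 -18*x^5 dx = -192;  ∫_0^2 15*x^4 dx = 96;
    ∫_0^2 -6*x^3 dx = -24;  ∫_0^2 x^2 dx = 8/3.
  Sum: 1152/7 − 192 + 96 − 24 + 8/3 = 992/21.
  ∫_0^2 u'(x)^2 dx = ∫_0^2 (81*x^4 - 108*x^3 + 54*x^2 - 12*x + 1) dx. Term by term:
    ∫_0^2 81*x^4 dx = 2592/5;  ∫_0^2 -108*x^3 dx = -432;  ∫_0^2 54*x^2 dx = 144;
    ∫_0^2 -12*x dx = -24;  ∫_0^2 1 dx = 2.
  Sum: 2592/5 − 432 + 144 − 24 + 2 = 1042/5.
Adding: ||u||_{H^1}^2 = 992/21 + 1042/5 = 26842/105.


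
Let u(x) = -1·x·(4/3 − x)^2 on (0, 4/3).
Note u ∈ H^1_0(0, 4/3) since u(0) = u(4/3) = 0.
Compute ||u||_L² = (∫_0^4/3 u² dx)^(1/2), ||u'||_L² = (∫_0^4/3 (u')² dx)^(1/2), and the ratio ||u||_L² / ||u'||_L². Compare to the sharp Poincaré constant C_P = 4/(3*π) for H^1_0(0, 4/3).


||u||_L² / ||u'||_L² = 2*sqrt(14)/21 < C_P = 4/(3*π).

u(x) = -1·x·(4/3 − x)^2, so u'(x) = (4 - 9*x)*(3*x - 4)/9.
u(x) = -1·x·(4/3 − x)^2 vanishes at x = 0 and x = 4/3, so u ∈ H^1_0(0, 4/3). Differentiate via the product rule and integrate the resulting polynomials term by term.
  ∫_0^4/3 u² dx = ∫_0^4/3 (x^6 - 16*x^5/3 + 32*x^4/3 - 256*x^3/27 + 256*x^2/81) dx. Term by term:
    ∫_0^4/3 x^6 dx = 16384/15309;  ∫_0^4/3 -16*x^5/3 dx = -32768/6561;  ∫_0^4/3 32*x^4/3 dx = 32768/3645;
    ∫_0^4/3 -256*x^3/27 dx = -16384/2187;  ∫_0^4/3 256*x^2/81 dx = 16384/6561.
  Sum: 16384/15309 − 32768/6561 + 32768/3645 − 16384/2187 + 16384/6561 = 16384/229635.
  ∫_0^4/3 (u')² dx = ∫_0^4/3 (9*x^4 - 32*x^3 + 352*x^2/9 - 512*x/27 + 256/81) dx. Term by term:
    ∫_0^4/3 9*x^4 dx = 1024/135;  ∫_0^4/3 -32*x^3 dx = -2048/81;  ∫_0^4/3 352*x^2/9 dx = 22528/729;
    ∫_0^4/3 -512*x/27 dx = -4096/243;  ∫_0^4/3 256/81 dx = 1024/243.
  Sum: 1024/135 − 2048/81 + 22528/729 − 4096/243 + 1024/243 = 2048/3645.
∫_0^4/3 u² dx = 16384/229635, so ||u||_L² = 128*sqrt(35)/2835.
∫_0^4/3 (u')² dx = 2048/3645, so ||u'||_L² = 32*sqrt(10)/135.
Ratio ||u||_L² / ||u'||_L² = 2*sqrt(14)/21.
Sharp Poincaré constant on H^1_0(0, 4/3) is C_P = L/π = 4/(3*π), achieved by sin(3*π/4·x).
A polynomial bump cannot attain the sharp Poincaré constant (only the first sine eigenfunction does), so the ratio is strictly less than C_P, consistent with ||u||_L² ≤ C_P ||u'||_L².


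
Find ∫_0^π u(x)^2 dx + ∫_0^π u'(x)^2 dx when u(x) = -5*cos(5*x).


||u||_{H^1(0,π)}^2 = 325*π

u'(x) = 25*sin(5*x).
Expand u² and (u')² and integrate term by term on (0, π), using: for integers n ≥ 1, ∫_0^π sin²(nx) dx = ∫_0^π cos²(nx) dx = π/2; for n ≠ n', ∫_0^π sin(nx)sin(n'x) dx = ∫_0^π cos(nx)cos(n'x) dx = 0; and by product-to-sum, ∫_0^π sin(nx)cos(n'x) dx = ½∫_0^π [sin((n+n')x) + sin((n−n')x)] dx, which is 0 when n+n' is even and 2n/(n²−n'²) when n+n' is odd (it need not vanish on (0, π)).
  u² squared terms: (-5)²·∫cos(5x)² dx = 25·π/2 = 25*π/2.
  So ∫_0^π u² dx = 25*π/2.
  (u')² squared terms: (25)²·∫sin(5x)² dx = 625·π/2 = 625*π/2.
  So ∫_0^π (u')² dx = 625*π/2.
||u||_{H^1}^2 = (25*π/2) + (625*π/2) = 325*π.


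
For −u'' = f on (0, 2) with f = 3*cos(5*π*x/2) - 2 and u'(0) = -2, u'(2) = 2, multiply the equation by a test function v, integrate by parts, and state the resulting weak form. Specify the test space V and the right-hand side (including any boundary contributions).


V = H^1(0, 2) (v unrestricted at boundary; u is determined up to an additive constant); weak form: ∫_0^2 u'v' dx = ∫_0^2 (3*cos(5*π*x/2) - 2) v dx + 2·v(2) + 2·v(0) for all v ∈ V.

Multiply both sides by a test function v and integrate from 0 to 2:
  ∫_0^2 −u''(x) v(x) dx = ∫_0^2 f(x) v(x) dx.
Integrate the LHS by parts once:
  ∫_0^2 −u'' v dx = −[u'(x) v(x)]_0^2 + ∫_0^2 u'(x) v'(x) dx.
Thus ∫_0^2 u'(x) v'(x) dx = ∫_0^2 f(x) v(x) dx + [u'(x) v(x)]_0^2.
Choose V so that boundary terms are either known or forced to vanish.
u has inhomogeneous Neumann u'(0) = -2, u'(2) = 2. [u' v]_0^2 = (2)·v(2) − (-2)·v(0) = 2·v(2) + 2·v(0). Take V = H^1(0, 2); boundary term becomes part of RHS.
Weak formulation: find u (satisfying any essential BC) such that ∫_0^2 u'(x) v'(x) dx = ∫_0^2 f v dx + 2·v(2) + 2·v(0) for all v ∈ V (Neumann data are natural BCs: they enter the RHS as boundary terms).
Substituting f(x) = 3*cos(5*π*x/2) - 2, the right-hand side is ∫_0^2 (3*cos(5*π*x/2) - 2) v dx + 2·v(2) + 2·v(0).
Compatibility check (pure Neumann): taking v ≡ 1 ∈ V gives 0 = ∫_0^2 f dx + (2) − (-2), i.e. ∫_0^2 f dx must equal u'(0) − u'(2) = -4. Indeed ∫_0^2 (3*cos(5*π*x/2) - 2) dx = -4, so the data are compatible. The solution is then unique only up to an additive constant (fix it e.g. by requiring ∫_0^2 u dx = 0).


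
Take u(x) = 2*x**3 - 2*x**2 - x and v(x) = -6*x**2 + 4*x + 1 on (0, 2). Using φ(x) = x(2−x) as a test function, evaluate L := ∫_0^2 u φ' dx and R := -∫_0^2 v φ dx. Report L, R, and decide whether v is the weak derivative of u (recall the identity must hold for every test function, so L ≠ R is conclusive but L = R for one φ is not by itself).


LHS = -44/15, RHS = 44/15. No, v is not the weak derivative of u.

u(x) = 2*x**3 - 2*x**2 - x, classical derivative u'(x) = 6*x**2 - 4*x - 1.
φ(x) = x(2−x), so φ'(x) = 2 - 2*x.
Note φ(0) = φ(2) = 0, so the boundary term u·φ vanishes.
LHS = ∫_0^2 u(x) φ'(x) dx = ∫_0^2 (-4*x^4 + 8*x^3 - 2*x^2 - 2*x) dx. Term by term:
  ∫_0^2 -4*x^4 dx = -128/5;  ∫_0^2 8*x^3 dx = 32;  ∫_0^2 -2*x^2 dx = -16/3;
  ∫_0^2 -2*x dx = -4.
Sum: -128/5 + 32 − 16/3 − 4 = -44/15.
So LHS = -44/15.
∫_0^2 v(x) φ(x) dx = ∫_0^2 (6*x^4 - 16*x^3 + 7*x^2 + 2*x) dx. Term by term:
  ∫_0^2 6*x^4 dx = 192/5;  ∫_0^2 -16*x^3 dx = -64;  ∫_0^2 7*x^2 dx = 56/3;
  ∫_0^2 2*x dx = 4.
Sum: 192/5 − 64 + 56/3 + 4 = -44/15.
So RHS = -∫_0^2 v(x) φ(x) dx = 44/15.
LHS − RHS = -88/15 ≠ 0, so the identity fails.
(For a valid weak derivative the identity must hold for EVERY test function, in particular this one. The failure shows v is NOT the weak derivative of u.)
Correct weak derivative would be u'(x) = 6*x**2 - 4*x - 1.


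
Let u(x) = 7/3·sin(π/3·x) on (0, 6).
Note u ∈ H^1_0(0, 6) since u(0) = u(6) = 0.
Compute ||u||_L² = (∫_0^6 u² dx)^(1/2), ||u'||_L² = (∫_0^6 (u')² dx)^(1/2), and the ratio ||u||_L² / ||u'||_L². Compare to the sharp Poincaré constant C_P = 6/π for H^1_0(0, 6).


||u||_L² / ||u'||_L² = 3/π < C_P = 6/π.

u(x) = 7/3·sin(π/3·x), so u'(x) = 7*π*cos(π*x/3)/9.
Writing u(x) = A·sin(kπx/L) with A = 7/3 and k = 2, use ∫_0^L sin²(kπx/L) dx = L/2 and ∫_0^L cos²(kπx/L) dx = L/2.
u² = 49/9·sin²(π/3·x) and (u')² = 49*π^2/81·cos²(π/3·x), and each of sin², cos² integrates to L/2 = 3 over (0, 6).
∫_0^6 u² dx = 49/3, so ||u||_L² = 7*sqrt(3)/3.
∫_0^6 (u')² dx = 49*π^2/27, so ||u'||_L² = 7*sqrt(3)*π/9.
Ratio ||u||_L² / ||u'||_L² = 3/π.
Sharp Poincaré constant on H^1_0(0, 6) is C_P = L/π = 6/π, achieved by sin(π/6·x).
This is the k = 2 harmonic; the ratio L/(kπ) is strictly less than C_P = L/π, consistent with the sharp inequality ||u||_L² ≤ C_P ||u'||_L².


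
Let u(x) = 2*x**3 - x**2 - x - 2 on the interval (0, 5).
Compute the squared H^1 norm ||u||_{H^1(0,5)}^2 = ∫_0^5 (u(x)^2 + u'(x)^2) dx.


||u||_{H^1}^2 = 2106875/42

The H^1 norm (squared) on an interval (0, L) is
  ||u||_{H^1}^2 = ∫_0^L u(x)^2 dx + ∫_0^L u'(x)^2 dx.
Compute u'(x) = 6*x**2 - 2*x - 1.
Then u(x)^2 = 4*x**6 - 4*x**5 - 3*x**4 - 6*x**3 + 5*x**2 + 4*x + 4 and u'(x)^2 = 36*x**4 - 24*x**3 - 8*x**2 + 4*x + 1.
Integrate each monomial from 0 to 5 using ∫_0^5 c·x^n dx = c·5^(n+1)/(n+1):
  ∫_0^5 u(x)^2 dx = ∫_0^5 (4*x^6 - 4*x^5 - 3*x^4 - 6*x^3 + 5*x^2 + 4*x + 4) dx. Term by term:
    ∫_0^5 4*x^6 dx = 312500/7;  ∫_0^5 -4*x^5 dx = -31250/3;  ∫_0^5 -3*x^4 dx = -1875;
    ∫_0^5 -6*x^3 dx = -1875/2;  ∫_0^5 5*x^2 dx = 625/3;  ∫_0^5 4*x dx = 50;
    ∫_0^5 4 dx = 20.
  Sum: 312500/7 − 31250/3 − 1875 − 1875/2 + 625/3 + 50 + 20 = 1331065/42.
  ∫_0^5 u'(x)^2 dx = ∫_0^5 (36*x^4 - 24*x^3 - 8*x^2 + 4*x + 1) dx. Term by term:
    ∫_0^5 36*x^4 dx = 22500;  ∫_0^5 -24*x^3 dx = -3750;  ∫_0^5 -8*x^2 dx = -1000/3;
    ∫_0^5 4*x dx = 50;  ∫_0^5 1 dx = 5.
  Sum: 22500 − 3750 − 1000/3 + 50 + 5 = 55415/3.
Adding: ||u||_{H^1}^2 = 1331065/42 + 55415/3 = 2106875/42.


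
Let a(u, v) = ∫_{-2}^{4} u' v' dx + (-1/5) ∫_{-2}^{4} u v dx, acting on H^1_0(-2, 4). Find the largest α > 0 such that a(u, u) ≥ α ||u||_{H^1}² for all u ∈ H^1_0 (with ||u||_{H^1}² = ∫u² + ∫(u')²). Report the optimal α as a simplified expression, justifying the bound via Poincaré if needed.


α = (-36/5 + π^2)/(π^2 + 36)

Coercivity of a(·,·) on H^1_0(-2, 4) means a(u, u) ≥ α ||u||_{H^1}² for every u ∈ H^1_0.
The interval has length L = 6, and Poincaré/coercivity depend only on L. Here a(u, u) = ∫(u')² + (-1/5)·∫u².
Here c = -1/5 < 0 with |c| < (π/L)² = π^2/36, so coercivity still holds. The condition a(u,u) ≥ α||u||_{H^1}² reads (1−α)∫(u')² ≥ (α−c)∫u². Any admissible α is ≤ 1 (rapidly oscillating u have ∫u²/∫(u')² → 0), and α = 1 would force 0 ≥ (1−c)∫u², impossible since c < 1; so 1−α > 0. By the sharp Poincaré inequality on H^1_0 of an interval of length L, ∫(u')² ≥ (π/L)²∫u² with equality for the first sine mode sin(π(x−x₀)/L) (x₀ the left endpoint), so the inequality holds for all u iff (1−α)(π/L)² ≥ α − c, i.e. α ≤ ((π/L)² + c)/((π/L)² + 1) = (1 + c(L/π)²)/(1 + (L/π)²). (Direct route, valid since c ≤ 0: Poincaré gives c∫u² ≥ c(L/π)²∫(u')², so a(u,u) ≥ (1 + c(L/π)²)∫(u')², while ||u||_{H^1}² ≤ (1 + (L/π)²)∫(u')²; dividing yields the same α.) With (π/L)² = π^2/36 and c = -1/5, the largest admissible constant is α = ((π/L)² + c)/((π/L)² + 1).
Simplifying, α = (-36/5 + π^2)/(π^2 + 36).


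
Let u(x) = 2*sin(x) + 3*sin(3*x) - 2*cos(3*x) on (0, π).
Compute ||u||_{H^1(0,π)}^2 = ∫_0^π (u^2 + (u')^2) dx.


||u||_{H^1(0,π)}^2 = 69*π

u'(x) = 6*sin(3*x) + 2*cos(x) + 9*cos(3*x).
Expand u² and (u')² and integrate term by term on (0, π), using: for integers n ≥ 1, ∫_0^π sin²(nx) dx = ∫_0^π cos²(nx) dx = π/2; for n ≠ n', ∫_0^π sin(nx)sin(n'x) dx = ∫_0^π cos(nx)cos(n'x) dx = 0; and by product-to-sum, ∫_0^π sin(nx)cos(n'x) dx = ½∫_0^π [sin((n+n')x) + sin((n−n')x)] dx, which is 0 when n+n' is even and 2n/(n²−n'²) when n+n' is odd (it need not vanish on (0, π)).
  u² squared terms: (-2)²·∫cos(3x)² dx = 4·π/2 = 2*π;  (2)²·∫sin(x)² dx = 4·π/2 = 2*π;  (3)²·∫sin(3x)² dx = 9·π/2 = 9*π/2.
  u² cross terms: 2·(-2)·(2)·∫cos(3x)·sin(x) dx = -8·(0) = 0;  2·(-2)·(3)·∫cos(3x)·sin(3x) dx = -12·(0) = 0;  2·(2)·(3)·∫sin(x)·sin(3x) dx = 12·(0) = 0.
  So ∫_0^π u² dx = 2*π + 2*π + 9*π/2 + 0 + 0 + 0 = 17*π/2.
  (u')² squared terms: (2)²·∫cos(x)² dx = 4·π/2 = 2*π;  (6)²·∫sin(3x)² dx = 36·π/2 = 18*π;  (9)²·∫cos(3x)² dx = 81·π/2 = 81*π/2.
  (u')² cross terms: 2·(2)·(6)·∫cos(x)·sin(3x) dx = 24·(0) = 0;  2·(2)·(9)·∫cos(x)·cos(3x) dx = 36·(0) = 0;  2·(6)·(9)·∫sin(3x)·cos(3x) dx = 108·(0) = 0.
  So ∫_0^π (u')² dx = 2*π + 18*π + 81*π/2 + 0 + 0 + 0 = 121*π/2.
||u||_{H^1}^2 = (17*π/2) + (121*π/2) = 69*π.


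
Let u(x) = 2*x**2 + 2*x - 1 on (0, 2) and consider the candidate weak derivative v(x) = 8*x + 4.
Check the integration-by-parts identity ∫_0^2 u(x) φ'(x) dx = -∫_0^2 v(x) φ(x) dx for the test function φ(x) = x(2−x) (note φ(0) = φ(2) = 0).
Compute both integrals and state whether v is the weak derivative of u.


LHS = -8, RHS = -16. No, v is not the weak derivative of u.

u(x) = 2*x**2 + 2*x - 1, classical derivative u'(x) = 4*x + 2.
φ(x) = x(2−x), so φ'(x) = 2 - 2*x.
Note φ(0) = φ(2) = 0, so the boundary term u·φ vanishes.
LHS = ∫_0^2 u(x) φ'(x) dx = ∫_0^2 (-4*x^3 + 6*x - 2) dx. Term by term:
  ∫_0^2 -4*x^3 dx = -16;  ∫_0^2 6*x dx = 12;  ∫_0^2 -2 dx = -4.
Sum: -16 + 12 − 4 = -8.
So LHS = -8.
∫_0^2 v(x) φ(x) dx = ∫_0^2 (-8*x^3 + 12*x^2 + 8*x) dx. Term by term:
  ∫_0^2 -8*x^3 dx = -32;  ∫_0^2 12*x^2 dx = 32;  ∫_0^2 8*x dx = 16.
Sum: -32 + 32 + 16 = 16.
So RHS = -∫_0^2 v(x) φ(x) dx = -16.
LHS − RHS = 8 ≠ 0, so the identity fails.
(For a valid weak derivative the identity must hold for EVERY test function, in particular this one. The failure shows v is NOT the weak derivative of u.)
Correct weak derivative would be u'(x) = 4*x + 2.


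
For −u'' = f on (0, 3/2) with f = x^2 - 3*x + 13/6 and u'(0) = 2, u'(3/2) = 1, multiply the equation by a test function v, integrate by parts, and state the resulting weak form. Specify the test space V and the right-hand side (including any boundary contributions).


V = H^1(0, 3/2) (v unrestricted at boundary; u is determined up to an additive constant); weak form: ∫_0^3/2 u'v' dx = ∫_0^3/2 (x^2 - 3*x + 13/6) v dx + v(3/2) − 2·v(0) for all v ∈ V.

Multiply both sides by a test function v and integrate from 0 to 3/2:
  ∫_0^3/2 −u''(x) v(x) dx = ∫_0^3/2 f(x) v(x) dx.
Integrate the LHS by parts once:
  ∫_0^3/2 −u'' v dx = −[u'(x) v(x)]_0^3/2 + ∫_0^3/2 u'(x) v'(x) dx.
Thus ∫_0^3/2 u'(x) v'(x) dx = ∫_0^3/2 f(x) v(x) dx + [u'(x) v(x)]_0^3/2.
Choose V so that boundary terms are either known or forced to vanish.
u has inhomogeneous Neumann u'(0) = 2, u'(3/2) = 1. [u' v]_0^3/2 = (1)·v(3/2) − (2)·v(0) = v(3/2) − 2·v(0). Take V = H^1(0, 3/2); boundary term becomes part of RHS.
Weak formulation: find u (satisfying any essential BC) such that ∫_0^3/2 u'(x) v'(x) dx = ∫_0^3/2 f v dx + v(3/2) − 2·v(0) for all v ∈ V (Neumann data are natural BCs: they enter the RHS as boundary terms).
Substituting f(x) = x^2 - 3*x + 13/6, the right-hand side is ∫_0^3/2 (x^2 - 3*x + 13/6) v dx + v(3/2) − 2·v(0).
Compatibility check (pure Neumann): taking v ≡ 1 ∈ V gives 0 = ∫_0^3/2 f dx + (1) − (2), i.e. ∫_0^3/2 f dx must equal u'(0) − u'(3/2) = 1. Indeed ∫_0^3/2 (x^2 - 3*x + 13/6) dx = 1, so the data are compatible. The solution is then unique only up to an additive constant (fix it e.g. by requiring ∫_0^3/2 u dx = 0).


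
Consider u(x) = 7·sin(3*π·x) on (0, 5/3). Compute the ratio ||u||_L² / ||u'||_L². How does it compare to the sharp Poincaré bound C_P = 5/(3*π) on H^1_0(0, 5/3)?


||u||_L² / ||u'||_L² = 1/(3*π) < C_P = 5/(3*π).

u(x) = 7·sin(3*π·x), so u'(x) = 21*π*cos(3*π*x).
Writing u(x) = A·sin(kπx/L) with A = 7 and k = 5, use ∫_0^L sin²(kπx/L) dx = L/2 and ∫_0^L cos²(kπx/L) dx = L/2.
u² = 49·sin²(3*π·x) and (u')² = 441*π^2·cos²(3*π·x), and each of sin², cos² integrates to L/2 = 5/6 over (0, 5/3).
∫_0^5/3 u² dx = 245/6, so ||u||_L² = 7*sqrt(30)/6.
∫_0^5/3 (u')² dx = 735*π^2/2, so ||u'||_L² = 7*sqrt(30)*π/2.
Ratio ||u||_L² / ||u'||_L² = 1/(3*π).
Sharp Poincaré constant on H^1_0(0, 5/3) is C_P = L/π = 5/(3*π), achieved by sin(3*π/5·x).
This is the k = 5 harmonic; the ratio L/(kπ) is strictly less than C_P = L/π, consistent with the sharp inequality ||u||_L² ≤ C_P ||u'||_L².


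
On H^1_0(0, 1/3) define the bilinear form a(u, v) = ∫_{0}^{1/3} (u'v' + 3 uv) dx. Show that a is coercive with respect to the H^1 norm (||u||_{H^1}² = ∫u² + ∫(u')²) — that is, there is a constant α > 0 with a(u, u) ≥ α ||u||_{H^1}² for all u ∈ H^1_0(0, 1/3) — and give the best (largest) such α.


α = 1

Coercivity of a(·,·) on H^1_0(0, 1/3) means a(u, u) ≥ α ||u||_{H^1}² for every u ∈ H^1_0.
The interval has length L = 1/3, and Poincaré/coercivity depend only on L. Here a(u, u) = ∫(u')² + (3)·∫u².
Here c = 3 ≥ 1, so a(u,u) = ∫(u')² + c∫u² ≥ ∫(u')² + ∫u² = ||u||_{H^1}², i.e. α = 1 works. No larger α is possible: a(u,u) ≥ α||u||_{H^1}² means (1−α)∫(u')² ≥ (α−c)∫u², and for the modes u_n = sin(nπ(x−x₀)/L) (x₀ the left endpoint) one has ∫u_n²/∫(u_n')² = (L/(nπ))² → 0, so a(u_n,u_n)/||u_n||_{H^1}² → 1. Hence the optimal constant is α = 1.
Therefore α = 1.


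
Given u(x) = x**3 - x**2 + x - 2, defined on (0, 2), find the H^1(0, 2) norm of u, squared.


||u||_{H^1}^2 = 3754/105

The H^1 norm (squared) on an interval (0, L) is
  ||u||_{H^1}^2 = ∫_0^L u(x)^2 dx + ∫_0^L u'(x)^2 dx.
Compute u'(x) = 3*x**2 - 2*x + 1.
Then u(x)^2 = x**6 - 2*x**5 + 3*x**4 - 6*x**3 + 5*x**2 - 4*x + 4 and u'(x)^2 = 9*x**4 - 12*x**3 + 10*x**2 - 4*x + 1.
Integrate each monomial from 0 to 2 using ∫_0^2 c·x^n dx = c·2^(n+1)/(n+1):
  ∫_0^2 u(x)^2 dx = ∫_0^2 (x^6 - 2*x^5 + 3*x^4 - 6*x^3 + 5*x^2 - 4*x + 4) dx. Term by term:
    ∫_0^2 x^6 dx = 128/7;  ∫_0^2 -2*x^5 dx = -64/3;  ∫_0^2 3*x^4 dx = 96/5;
    ∫_0^2 -6*x^3 dx = -24;  ∫_0^2 5*x^2 dx = 40/3;  ∫_0^2 -4*x dx = -8;
    ∫_0^2 4 dx = 8.
  Sum: 128/7 − 64/3 + 96/5 − 24 + 40/3 − 8 + 8 = 192/35.
  ∫_0^2 u'(x)^2 dx = ∫_0^2 (9*x^4 - 12*x^3 + 10*x^2 - 4*x + 1) dx. Term by term:
    ∫_0^2 9*x^4 dx = 288/5;  ∫_0^2 -12*x^3 dx = -48;  ∫_0^2 10*x^2 dx = 80/3;
    ∫_0^2 -4*x dx = -8;  ∫_0^2 1 dx = 2.
  Sum: 288/5 − 48 + 80/3 − 8 + 2 = 454/15.
Adding: ||u||_{H^1}^2 = 192/35 + 454/15 = 3754/105.


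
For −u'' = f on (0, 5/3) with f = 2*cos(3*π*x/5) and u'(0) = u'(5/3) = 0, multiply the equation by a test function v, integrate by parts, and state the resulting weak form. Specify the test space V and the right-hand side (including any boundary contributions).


V = H^1(0, 5/3) (no boundary constraint on v; u is determined up to an additive constant); weak form: ∫_0^5/3 u'v' dx = ∫_0^5/3 (2*cos(3*π*x/5)) v dx for all v ∈ V.

Multiply both sides by a test function v and integrate from 0 to 5/3:
  ∫_0^5/3 −u''(x) v(x) dx = ∫_0^5/3 f(x) v(x) dx.
Integrate the LHS by parts once:
  ∫_0^5/3 −u'' v dx = −[u'(x) v(x)]_0^5/3 + ∫_0^5/3 u'(x) v'(x) dx.
Thus ∫_0^5/3 u'(x) v'(x) dx = ∫_0^5/3 f(x) v(x) dx + [u'(x) v(x)]_0^5/3.
Choose V so that boundary terms are either known or forced to vanish.
u has homogeneous Neumann: u'(0) = u'(5/3) = 0. So [u' v]_0^5/3 = 0·v(5/3) − 0·v(0) = 0 for any v; take V = H^1(0, 5/3).
Weak formulation: find u (satisfying any essential BC) such that ∫_0^5/3 u'(x) v'(x) dx = ∫_0^5/3 f v dx for all v ∈ V (homogeneous Neumann, so boundary terms vanish).
Substituting f(x) = 2*cos(3*π*x/5), the right-hand side is ∫_0^5/3 (2*cos(3*π*x/5)) v dx.
Compatibility check (pure Neumann): taking v ≡ 1 ∈ V gives 0 = ∫_0^5/3 f dx + (0) − (0), i.e. ∫_0^5/3 f dx must equal u'(0) − u'(5/3) = 0. Indeed ∫_0^5/3 (2*cos(3*π*x/5)) dx = 0, so the data are compatible. The solution is then unique only up to an additive constant (fix it e.g. by requiring ∫_0^5/3 u dx = 0).


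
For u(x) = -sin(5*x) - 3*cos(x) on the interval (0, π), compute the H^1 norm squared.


||u||_{H^1(0,π)}^2 = 22*π

u'(x) = 3*sin(x) - 5*cos(5*x).
Expand u² and (u')² and integrate term by term on (0, π), using: for integers n ≥ 1, ∫_0^π sin²(nx) dx = ∫_0^π cos²(nx) dx = π/2; for n ≠ n', ∫_0^π sin(nx)sin(n'x) dx = ∫_0^π cos(nx)cos(n'x) dx = 0; and by product-to-sum, ∫_0^π sin(nx)cos(n'x) dx = ½∫_0^π [sin((n+n')x) + sin((n−n')x)] dx, which is 0 when n+n' is even and 2n/(n²−n'²) when n+n' is odd (it need not vanish on (0, π)).
  u² squared terms: (-1)²·∫sin(5x)² dx = 1·π/2 = π/2;  (-3)²·∫cos(x)² dx = 9·π/2 = 9*π/2.
  u² cross terms: 2·(-1)·(-3)·∫sin(5x)·cos(x) dx = 6·(0) = 0.
  So ∫_0^π u² dx = π/2 + 9*π/2 + 0 = 5*π.
  (u')² squared terms: (-5)²·∫cos(5x)² dx = 25·π/2 = 25*π/2;  (3)²·∫sin(x)² dx = 9·π/2 = 9*π/2.
  (u')² cross terms: 2·(-5)·(3)·∫cos(5x)·sin(x) dx = -30·(0) = 0.
  So ∫_0^π (u')² dx = 25*π/2 + 9*π/2 + 0 = 17*π.
||u||_{H^1}^2 = (5*π) + (17*π) = 22*π.


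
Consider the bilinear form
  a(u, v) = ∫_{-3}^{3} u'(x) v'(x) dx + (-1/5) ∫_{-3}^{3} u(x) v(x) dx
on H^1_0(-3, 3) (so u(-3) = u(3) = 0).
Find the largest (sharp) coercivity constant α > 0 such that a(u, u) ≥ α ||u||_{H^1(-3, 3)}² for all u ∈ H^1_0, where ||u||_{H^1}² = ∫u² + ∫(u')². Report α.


α = (-36/5 + π^2)/(π^2 + 36)

Coercivity of a(·,·) on H^1_0(-3, 3) means a(u, u) ≥ α ||u||_{H^1}² for every u ∈ H^1_0.
The interval has length L = 6, and Poincaré/coercivity depend only on L. Here a(u, u) = ∫(u')² + (-1/5)·∫u².
Here c = -1/5 < 0 with |c| < (π/L)² = π^2/36, so coercivity still holds. The condition a(u,u) ≥ α||u||_{H^1}² reads (1−α)∫(u')² ≥ (α−c)∫u². Any admissible α is ≤ 1 (rapidly oscillating u have ∫u²/∫(u')² → 0), and α = 1 would force 0 ≥ (1−c)∫u², impossible since c < 1; so 1−α > 0. By the sharp Poincaré inequality on H^1_0 of an interval of length L, ∫(u')² ≥ (π/L)²∫u² with equality for the first sine mode sin(π(x−x₀)/L) (x₀ the left endpoint), so the inequality holds for all u iff (1−α)(π/L)² ≥ α − c, i.e. α ≤ ((π/L)² + c)/((π/L)² + 1) = (1 + c(L/π)²)/(1 + (L/π)²). (Direct route, valid since c ≤ 0: Poincaré gives c∫u² ≥ c(L/π)²∫(u')², so a(u,u) ≥ (1 + c(L/π)²)∫(u')², while ||u||_{H^1}² ≤ (1 + (L/π)²)∫(u')²; dividing yields the same α.) With (π/L)² = π^2/36 and c = -1/5, the largest admissible constant is α = ((π/L)² + c)/((π/L)² + 1).
Simplifying, α = (-36/5 + π^2)/(π^2 + 36).


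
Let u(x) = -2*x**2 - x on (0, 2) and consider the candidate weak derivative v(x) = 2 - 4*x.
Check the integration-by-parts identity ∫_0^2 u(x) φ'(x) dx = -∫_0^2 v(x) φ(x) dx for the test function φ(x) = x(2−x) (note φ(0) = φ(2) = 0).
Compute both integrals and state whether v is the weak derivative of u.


LHS = 20/3, RHS = 8/3. No, v is not the weak derivative of u.

u(x) = -2*x**2 - x, classical derivative u'(x) = -4*x - 1.
φ(x) = x(2−x), so φ'(x) = 2 - 2*x.
Note φ(0) = φ(2) = 0, so the boundary term u·φ vanishes.
LHS = ∫_0^2 u(x) φ'(x) dx = ∫_0^2 (4*x^3 - 2*x^2 - 2*x) dx. Term by term:
  ∫_0^2 4*x^3 dx = 16;  ∫_0^2 -2*x^2 dx = -16/3;  ∫_0^2 -2*x dx = -4.
Sum: 16 − 16/3 − 4 = 20/3.
So LHS = 20/3.
∫_0^2 v(x) φ(x) dx = ∫_0^2 (4*x^3 - 10*x^2 + 4*x) dx. Term by term:
  ∫_0^2 4*x^3 dx = 16;  ∫_0^2 -10*x^2 dx = -80/3;  ∫_0^2 4*x dx = 8.
Sum: 16 − 80/3 + 8 = -8/3.
So RHS = -∫_0^2 v(x) φ(x) dx = 8/3.
LHS − RHS = 4 ≠ 0, so the identity fails.
(For a valid weak derivative the identity must hold for EVERY test function, in particular this one. The failure shows v is NOT the weak derivative of u.)
Correct weak derivative would be u'(x) = -4*x - 1.


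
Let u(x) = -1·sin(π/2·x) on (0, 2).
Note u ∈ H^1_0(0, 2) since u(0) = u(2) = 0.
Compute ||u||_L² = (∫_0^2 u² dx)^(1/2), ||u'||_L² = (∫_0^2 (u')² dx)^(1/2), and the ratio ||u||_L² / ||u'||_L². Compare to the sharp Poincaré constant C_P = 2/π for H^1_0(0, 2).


||u||_L² / ||u'||_L² = 2/π = C_P.

u(x) = -1·sin(π/2·x), so u'(x) = -π*cos(π*x/2)/2.
Writing u(x) = A·sin(kπx/L) with A = -1 and k = 1, use ∫_0^L sin²(kπx/L) dx = L/2 and ∫_0^L cos²(kπx/L) dx = L/2.
u² = 1·sin²(π/2·x) and (u')² = π^2/4·cos²(π/2·x), and each of sin², cos² integrates to L/2 = 1 over (0, 2).
∫_0^2 u² dx = 1, so ||u||_L² = 1.
∫_0^2 (u')² dx = π^2/4, so ||u'||_L² = π/2.
Ratio ||u||_L² / ||u'||_L² = 2/π.
Sharp Poincaré constant on H^1_0(0, 2) is C_P = L/π = 2/π, achieved by sin(π/2·x).
This is the k = 1 eigenfunction (up to amplitude), so the ratio equals the sharp Poincaré constant exactly.


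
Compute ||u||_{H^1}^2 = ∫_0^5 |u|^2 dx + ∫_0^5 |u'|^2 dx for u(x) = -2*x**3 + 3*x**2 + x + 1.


||u||_{H^1}^2 = 1241395/42

The H^1 norm (squared) on an interval (0, L) is
  ||u||_{H^1}^2 = ∫_0^L u(x)^2 dx + ∫_0^L u'(x)^2 dx.
Compute u'(x) = -6*x**2 + 6*x + 1.
Then u(x)^2 = 4*x**6 - 12*x**5 + 5*x**4 + 2*x**3 + 7*x**2 + 2*x + 1 and u'(x)^2 = 36*x**4 - 72*x**3 + 24*x**2 + 12*x + 1.
Integrate each monomial from 0 to 5 using ∫_0^5 c·x^n dx = c·5^(n+1)/(n+1):
  ∫_0^5 u(x)^2 dx = ∫_0^5 (4*x^6 - 12*x^5 + 5*x^4 + 2*x^3 + 7*x^2 + 2*x + 1) dx. Term by term:
    ∫_0^5 4*x^6 dx = 312500/7;  ∫_0^5 -12*x^5 dx = -31250;  ∫_0^5 5*x^4 dx = 3125;
    ∫_0^5 2*x^3 dx = 625/2;  ∫_0^5 7*x^2 dx = 875/3;  ∫_0^5 2*x dx = 25;
    ∫_0^5 1 dx = 5.
  Sum: 312500/7 − 31250 + 3125 + 625/2 + 875/3 + 25 + 5 = 720385/42.
  ∫_0^5 u'(x)^2 dx = ∫_0^5 (36*x^4 - 72*x^3 + 24*x^2 + 12*x + 1) dx. Term by term:
    ∫_0^5 36*x^4 dx = 22500;  ∫_0^5 -72*x^3 dx = -11250;  ∫_0^5 24*x^2 dx = 1000;
    ∫_0^5 12*x dx = 150;  ∫_0^5 1 dx = 5.
  Sum: 22500 − 11250 + 1000 + 150 + 5 = 12405.
Adding: ||u||_{H^1}^2 = 720385/42 + 12405 = 1241395/42.


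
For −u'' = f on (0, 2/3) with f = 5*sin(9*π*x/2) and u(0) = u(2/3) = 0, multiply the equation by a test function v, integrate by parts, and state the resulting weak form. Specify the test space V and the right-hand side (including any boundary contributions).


V = H^1_0(0, 2/3) (so v(0) = v(2/3) = 0); weak form: ∫_0^2/3 u'v' dx = ∫_0^2/3 (5*sin(9*π*x/2)) v dx for all v ∈ V.

Multiply both sides by a test function v and integrate from 0 to 2/3:
  ∫_0^2/3 −u''(x) v(x) dx = ∫_0^2/3 f(x) v(x) dx.
Integrate the LHS by parts once:
  ∫_0^2/3 −u'' v dx = −[u'(x) v(x)]_0^2/3 + ∫_0^2/3 u'(x) v'(x) dx.
Thus ∫_0^2/3 u'(x) v'(x) dx = ∫_0^2/3 f(x) v(x) dx + [u'(x) v(x)]_0^2/3.
Choose V so that boundary terms are either known or forced to vanish.
u is Dirichlet: u(0) = u(2/3) = 0. Let V = H^1_0(0, 2/3); then v(0) = v(2/3) = 0, and [u' v]_0^2/3 = 0.
Weak formulation: find u (satisfying any essential BC) such that ∫_0^2/3 u'(x) v'(x) dx = ∫_0^2/3 f v dx for all v ∈ V.
Substituting f(x) = 5*sin(9*π*x/2), the right-hand side is ∫_0^2/3 (5*sin(9*π*x/2)) v dx.


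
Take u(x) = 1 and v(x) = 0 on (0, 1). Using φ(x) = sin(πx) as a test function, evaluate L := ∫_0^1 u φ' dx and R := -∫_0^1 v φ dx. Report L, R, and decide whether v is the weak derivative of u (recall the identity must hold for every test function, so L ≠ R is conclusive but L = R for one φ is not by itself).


LHS = 0, RHS = 0. Yes, v = u' weakly.

u(x) = 1, classical derivative u'(x) = 0.
φ(x) = sin(πx), so φ'(x) = π*cos(π*x).
Note φ(0) = φ(1) = 0, so the boundary term u·φ vanishes.
LHS = ∫_0^1 u(x) φ'(x) dx = ∫_0^1 (π*cos(π*x)) dx. Term by term:
  ∫_0^1 π*cos(π*x) dx = 0.
So LHS = 0.
∫_0^1 v(x) φ(x) dx = ∫_0^1 (0) dx. Term by term:
  ∫_0^1 0 dx = 0.
So RHS = -∫_0^1 v(x) φ(x) dx = 0.
LHS = RHS, so the identity holds for this test φ.
Moreover u is smooth here and v(x) = u'(x) = 0 pointwise, so the identity holds for every test function. Hence v is the weak derivative of u.


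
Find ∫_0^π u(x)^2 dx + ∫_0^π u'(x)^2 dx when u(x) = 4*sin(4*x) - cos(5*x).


||u||_{H^1(0,π)}^2 = 1664/9 + 149*π

u'(x) = 5*sin(5*x) + 16*cos(4*x).
Expand u² and (u')² and integrate term by term on (0, π), using: for integers n ≥ 1, ∫_0^π sin²(nx) dx = ∫_0^π cos²(nx) dx = π/2; for n ≠ n', ∫_0^π sin(nx)sin(n'x) dx = ∫_0^π cos(nx)cos(n'x) dx = 0; and by product-to-sum, ∫_0^π sin(nx)cos(n'x) dx = ½∫_0^π [sin((n+n')x) + sin((n−n')x)] dx, which is 0 when n+n' is even and 2n/(n²−n'²) when n+n' is odd (it need not vanish on (0, π)).
  u² squared terms: (-1)²·∫cos(5x)² dx = 1·π/2 = π/2;  (4)²·∫sin(4x)² dx = 16·π/2 = 8*π.
  u² cross terms: 2·(-1)·(4)·∫cos(5x)·sin(4x) dx = -8·(-8/9) = 64/9.
  So ∫_0^π u² dx = π/2 + 8*π + 64/9 = 64/9 + 17*π/2.
  (u')² squared terms: (5)²·∫sin(5x)² dx = 25·π/2 = 25*π/2;  (16)²·∫cos(4x)² dx = 256·π/2 = 128*π.
  (u')² cross terms: 2·(5)·(16)·∫sin(5x)·cos(4x) dx = 160·(10/9) = 1600/9.
  So ∫_0^π (u')² dx = 25*π/2 + 128*π + 1600/9 = 1600/9 + 281*π/2.
||u||_{H^1}^2 = (64/9 + 17*π/2) + (1600/9 + 281*π/2) = 1664/9 + 149*π.


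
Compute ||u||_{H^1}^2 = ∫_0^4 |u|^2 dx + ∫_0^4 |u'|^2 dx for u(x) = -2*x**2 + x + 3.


||u||_{H^1}^2 = 10408/15

The H^1 norm (squared) on an interval (0, L) is
  ||u||_{H^1}^2 = ∫_0^L u(x)^2 dx + ∫_0^L u'(x)^2 dx.
Compute u'(x) = 1 - 4*x.
Then u(x)^2 = 4*x**4 - 4*x**3 - 11*x**2 + 6*x + 9 and u'(x)^2 = 16*x**2 - 8*x + 1.
Integrate each monomial from 0 to 4 using ∫_0^4 c·x^n dx = c·4^(n+1)/(n+1):
  ∫_0^4 u(x)^2 dx = ∫_0^4 (4*x^4 - 4*x^3 - 11*x^2 + 6*x + 9) dx. Term by term:
    ∫_0^4 4*x^4 dx = 4096/5;  ∫_0^4 -4*x^3 dx = -256;  ∫_0^4 -11*x^2 dx = -704/3;
    ∫_0^4 6*x dx = 48;  ∫_0^4 9 dx = 36.
  Sum: 4096/5 − 256 − 704/3 + 48 + 36 = 6188/15.
  ∫_0^4 u'(x)^2 dx = ∫_0^4 (16*x^2 - 8*x + 1) dx. Term by term:
    ∫_0^4 16*x^2 dx = 1024/3;  ∫_0^4 -8*x dx = -64;  ∫_0^4 1 dx = 4.
  Sum: 1024/3 − 64 + 4 = 844/3.
Adding: ||u||_{H^1}^2 = 6188/15 + 844/3 = 10408/15.


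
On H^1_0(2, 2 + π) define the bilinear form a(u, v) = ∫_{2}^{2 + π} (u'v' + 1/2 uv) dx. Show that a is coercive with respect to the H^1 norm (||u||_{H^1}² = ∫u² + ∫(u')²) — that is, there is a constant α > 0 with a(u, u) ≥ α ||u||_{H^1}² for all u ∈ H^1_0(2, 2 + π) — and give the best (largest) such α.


α = 3/4

Coercivity of a(·,·) on H^1_0(2, 2 + π) means a(u, u) ≥ α ||u||_{H^1}² for every u ∈ H^1_0.
The interval has length L = π, and Poincaré/coercivity depend only on L. Here a(u, u) = ∫(u')² + (1/2)·∫u².
Here 0 < c = 1/2 < 1. The condition a(u,u) ≥ α||u||_{H^1}² reads (1−α)∫(u')² ≥ (α−c)∫u². Any admissible α is ≤ 1 (rapidly oscillating u have ∫u²/∫(u')² → 0), and α = 1 would force 0 ≥ (1−c)∫u², impossible since c < 1; so 1−α > 0. By the sharp Poincaré inequality on H^1_0 of an interval of length L, ∫(u')² ≥ (π/L)²∫u² with equality for the first sine mode sin(π(x−x₀)/L) (x₀ the left endpoint), so the inequality holds for all u iff (1−α)(π/L)² ≥ α − c, i.e. α ≤ ((π/L)² + c)/((π/L)² + 1) = (1 + c(L/π)²)/(1 + (L/π)²). With (π/L)² = 1 and c = 1/2, the largest admissible constant is α = ((π/L)² + c)/((π/L)² + 1).
Simplifying, α = 3/4.


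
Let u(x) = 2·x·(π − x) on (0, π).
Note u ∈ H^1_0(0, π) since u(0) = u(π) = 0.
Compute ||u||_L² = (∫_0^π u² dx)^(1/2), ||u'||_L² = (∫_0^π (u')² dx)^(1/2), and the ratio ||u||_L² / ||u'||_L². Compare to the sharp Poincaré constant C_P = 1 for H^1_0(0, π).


||u||_L² / ||u'||_L² = sqrt(10)*π/10 < C_P = 1.

u(x) = 2·x·(π − x), so u'(x) = -4*x + 2*π.
u(x) = 2·x·(π − x) vanishes at x = 0 and x = π, so u ∈ H^1_0(0, π). Differentiate via the product rule and integrate the resulting polynomials term by term.
  ∫_0^π u² dx = ∫_0^π (4*x^4 - 8*π*x^3 + 4*π^2*x^2) dx. Term by term:
    ∫_0^π 4*x^4 dx = 4*π^5/5;  ∫_0^π -8*π*x^3 dx = -2*π^5;  ∫_0^π 4*π^2*x^2 dx = 4*π^5/3.
  Sum: 4*π^5/5 − 2*π^5 + 4*π^5/3 = 2*π^5/15.
  ∫_0^π (u')² dx = ∫_0^π (16*x^2 - 16*π*x + 4*π^2) dx. Term by term:
    ∫_0^π 16*x^2 dx = 16*π^3/3;  ∫_0^π -16*π*x dx = -8*π^3;  ∫_0^π 4*π^2 dx = 4*π^3.
  Sum: 16*π^3/3 − 8*π^3 + 4*π^3 = 4*π^3/3.
∫_0^π u² dx = 2*π^5/15, so ||u||_L² = sqrt(30)*π^(5/2)/15.
∫_0^π (u')² dx = 4*π^3/3, so ||u'||_L² = 2*sqrt(3)*π^(3/2)/3.
Ratio ||u||_L² / ||u'||_L² = sqrt(10)*π/10.
Sharp Poincaré constant on H^1_0(0, π) is C_P = L/π = 1, achieved by sin(x).
A polynomial bump cannot attain the sharp Poincaré constant (only the first sine eigenfunction does), so the ratio is strictly less than C_P, consistent with ||u||_L² ≤ C_P ||u'||_L².


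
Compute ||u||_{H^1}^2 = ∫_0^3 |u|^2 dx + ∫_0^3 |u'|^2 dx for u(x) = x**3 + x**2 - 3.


||u||_{H^1}^2 = 16407/14

The H^1 norm (squared) on an interval (0, L) is
  ||u||_{H^1}^2 = ∫_0^L u(x)^2 dx + ∫_0^L u'(x)^2 dx.
Compute u'(x) = 3*x**2 + 2*x.
Then u(x)^2 = x**6 + 2*x**5 + x**4 - 6*x**3 - 6*x**2 + 9 and u'(x)^2 = 9*x**4 + 12*x**3 + 4*x**2.
Integrate each monomial from 0 to 3 using ∫_0^3 c·x^n dx = c·3^(n+1)/(n+1):
  ∫_0^3 u(x)^2 dx = ∫_0^3 (x^6 + 2*x^5 + x^4 - 6*x^3 - 6*x^2 + 9) dx. Term by term:
    ∫_0^3 x^6 dx = 2187/7;  ∫_0^3 2*x^5 dx = 243;  ∫_0^3 x^4 dx = 243/5;
    ∫_0^3 -6*x^3 dx = -243/2;  ∫_0^3 -6*x^2 dx = -54;  ∫_0^3 9 dx = 27.
  Sum: 2187/7 + 243 + 243/5 − 243/2 − 54 + 27 = 31887/70.
  ∫_0^3 u'(x)^2 dx = ∫_0^3 (9*x^4 + 12*x^3 + 4*x^2) dx. Term by term:
    ∫_0^3 9*x^4 dx = 2187/5;  ∫_0^3 12*x^3 dx = 243;  ∫_0^3 4*x^2 dx = 36.
  Sum: 2187/5 + 243 + 36 = 3582/5.
Adding: ||u||_{H^1}^2 = 31887/70 + 3582/5 = 16407/14.


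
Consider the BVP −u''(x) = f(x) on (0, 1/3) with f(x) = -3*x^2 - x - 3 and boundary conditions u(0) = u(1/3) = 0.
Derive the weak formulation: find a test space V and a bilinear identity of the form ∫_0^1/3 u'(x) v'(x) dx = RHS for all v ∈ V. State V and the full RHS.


V = H^1_0(0, 1/3) (so v(0) = v(1/3) = 0); weak form: ∫_0^1/3 u'v' dx = ∫_0^1/3 (-3*x^2 - x - 3) v dx for all v ∈ V.

Multiply both sides by a test function v and integrate from 0 to 1/3:
  ∫_0^1/3 −u''(x) v(x) dx = ∫_0^1/3 f(x) v(x) dx.
Integrate the LHS by parts once:
  ∫_0^1/3 −u'' v dx = −[u'(x) v(x)]_0^1/3 + ∫_0^1/3 u'(x) v'(x) dx.
Thus ∫_0^1/3 u'(x) v'(x) dx = ∫_0^1/3 f(x) v(x) dx + [u'(x) v(x)]_0^1/3.
Choose V so that boundary terms are either known or forced to vanish.
u is Dirichlet: u(0) = u(1/3) = 0. Let V = H^1_0(0, 1/3); then v(0) = v(1/3) = 0, and [u' v]_0^1/3 = 0.
Weak formulation: find u (satisfying any essential BC) such that ∫_0^1/3 u'(x) v'(x) dx = ∫_0^1/3 f v dx for all v ∈ V.
Substituting f(x) = -3*x^2 - x - 3, the right-hand side is ∫_0^1/3 (-3*x^2 - x - 3) v dx.


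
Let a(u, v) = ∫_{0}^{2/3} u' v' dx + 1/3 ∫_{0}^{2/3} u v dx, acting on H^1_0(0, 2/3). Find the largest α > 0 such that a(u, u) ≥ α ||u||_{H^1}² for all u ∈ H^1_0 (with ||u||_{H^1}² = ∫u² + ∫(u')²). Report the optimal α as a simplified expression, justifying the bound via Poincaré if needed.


α = (4 + 27*π^2)/(3*(4 + 9*π^2))

Coercivity of a(·,·) on H^1_0(0, 2/3) means a(u, u) ≥ α ||u||_{H^1}² for every u ∈ H^1_0.
The interval has length L = 2/3, and Poincaré/coercivity depend only on L. Here a(u, u) = ∫(u')² + (1/3)·∫u².
Here 0 < c = 1/3 < 1. The condition a(u,u) ≥ α||u||_{H^1}² reads (1−α)∫(u')² ≥ (α−c)∫u². Any admissible α is ≤ 1 (rapidly oscillating u have ∫u²/∫(u')² → 0), and α = 1 would force 0 ≥ (1−c)∫u², impossible since c < 1; so 1−α > 0. By the sharp Poincaré inequality on H^1_0 of an interval of length L, ∫(u')² ≥ (π/L)²∫u² with equality for the first sine mode sin(π(x−x₀)/L) (x₀ the left endpoint), so the inequality holds for all u iff (1−α)(π/L)² ≥ α − c, i.e. α ≤ ((π/L)² + c)/((π/L)² + 1) = (1 + c(L/π)²)/(1 + (L/π)²). With (π/L)² = 9*π^2/4 and c = 1/3, the largest admissible constant is α = ((π/L)² + c)/((π/L)² + 1).
Simplifying, α = (4 + 27*π^2)/(3*(4 + 9*π^2)).


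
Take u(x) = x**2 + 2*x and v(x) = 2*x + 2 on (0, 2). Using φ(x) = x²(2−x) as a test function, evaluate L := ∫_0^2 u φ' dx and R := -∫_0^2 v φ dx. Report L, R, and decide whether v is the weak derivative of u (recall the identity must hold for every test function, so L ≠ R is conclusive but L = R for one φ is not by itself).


LHS = -88/15, RHS = -88/15. Yes, v = u' weakly.

u(x) = x**2 + 2*x, classical derivative u'(x) = 2*x + 2.
φ(x) = x²(2−x), so φ'(x) = x*(4 - 3*x).
Note φ(0) = φ(2) = 0, so the boundary term u·φ vanishes.
LHS = ∫_0^2 u(x) φ'(x) dx = ∫_0^2 (-3*x^4 - 2*x^3 + 8*x^2) dx. Term by term:
  ∫_0^2 -3*x^4 dx = -96/5;  ∫_0^2 -2*x^3 dx = -8;  ∫_0^2 8*x^2 dx = 64/3.
Sum: -96/5 − 8 + 64/3 = -88/15.
So LHS = -88/15.
∫_0^2 v(x) φ(x) dx = ∫_0^2 (-2*x^4 + 2*x^3 + 4*x^2) dx. Term by term:
  ∫_0^2 -2*x^4 dx = -64/5;  ∫_0^2 2*x^3 dx = 8;  ∫_0^2 4*x^2 dx = 32/3.
Sum: -64/5 + 8 + 32/3 = 88/15.
So RHS = -∫_0^2 v(x) φ(x) dx = -88/15.
LHS = RHS, so the identity holds for this test φ.
Moreover u is smooth here and v(x) = u'(x) = 2*x + 2 pointwise, so the identity holds for every test function. Hence v is the weak derivative of u.


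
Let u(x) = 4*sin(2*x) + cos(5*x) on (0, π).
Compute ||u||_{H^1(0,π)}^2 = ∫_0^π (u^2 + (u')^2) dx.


||u||_{H^1(0,π)}^2 = -832/21 + 53*π

u'(x) = -5*sin(5*x) + 8*cos(2*x).
Expand u² and (u')² and integrate term by term on (0, π), using: for integers n ≥ 1, ∫_0^π sin²(nx) dx = ∫_0^π cos²(nx) dx = π/2; for n ≠ n', ∫_0^π sin(nx)sin(n'x) dx = ∫_0^π cos(nx)cos(n'x) dx = 0; and by product-to-sum, ∫_0^π sin(nx)cos(n'x) dx = ½∫_0^π [sin((n+n')x) + sin((n−n')x)] dx, which is 0 when n+n' is even and 2n/(n²−n'²) when n+n' is odd (it need not vanish on (0, π)).
  u² squared terms: (4)²·∫sin(2x)² dx = 16·π/2 = 8*π;  (1)²·∫cos(5x)² dx = 1·π/2 = π/2.
  u² cross terms: 2·(4)·(1)·∫sin(2x)·cos(5x) dx = 8·(-4/21) = -32/21.
  So ∫_0^π u² dx = 8*π + π/2 − 32/21 = -32/21 + 17*π/2.
  (u')² squared terms: (-5)²·∫sin(5x)² dx = 25·π/2 = 25*π/2;  (8)²·∫cos(2x)² dx = 64·π/2 = 32*π.
  (u')² cross terms: 2·(-5)·(8)·∫sin(5x)·cos(2x) dx = -80·(10/21) = -800/21.
  So ∫_0^π (u')² dx = 25*π/2 + 32*π − 800/21 = -800/21 + 89*π/2.
||u||_{H^1}^2 = (-32/21 + 17*π/2) + (-800/21 + 89*π/2) = -832/21 + 53*π.
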